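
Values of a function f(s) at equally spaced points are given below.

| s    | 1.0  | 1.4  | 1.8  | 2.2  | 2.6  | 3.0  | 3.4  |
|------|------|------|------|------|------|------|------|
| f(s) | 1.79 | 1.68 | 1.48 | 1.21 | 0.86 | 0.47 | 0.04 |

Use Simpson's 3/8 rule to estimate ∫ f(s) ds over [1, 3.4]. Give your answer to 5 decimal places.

2.65800

h = 0.4, n = 6.
(3h/8)·[y₀ + 3y₁ + 3y₂ + 2y₃ + 3y₄ + 3y₅ + y₆] = 0.15·(17.72) = 2.65800.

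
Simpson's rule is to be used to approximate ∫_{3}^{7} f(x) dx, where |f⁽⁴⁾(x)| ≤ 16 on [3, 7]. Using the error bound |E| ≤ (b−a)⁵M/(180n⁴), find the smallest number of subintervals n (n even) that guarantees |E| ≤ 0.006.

Need 16384/(180n⁴) ≤ 0.006.
n⁴ ≥ 16384/(180·0.006) = 15170.4 ⇒ n ≥ 11.0981, so the smallest even n is 12. (n must be even for Simpson's rule.)

12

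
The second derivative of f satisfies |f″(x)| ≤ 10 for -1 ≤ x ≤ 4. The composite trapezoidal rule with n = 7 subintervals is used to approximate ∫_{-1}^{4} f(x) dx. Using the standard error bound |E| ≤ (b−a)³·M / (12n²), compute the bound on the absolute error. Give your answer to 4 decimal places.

|E| ≤ (5)³·10 / (12·7²) = 1250/588 = 2.1259.

2.1259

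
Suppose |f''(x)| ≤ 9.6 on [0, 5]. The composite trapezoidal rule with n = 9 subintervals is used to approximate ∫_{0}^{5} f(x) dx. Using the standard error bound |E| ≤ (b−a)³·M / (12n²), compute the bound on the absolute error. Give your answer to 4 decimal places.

|E| ≤ (5)³·9.6 / (12·9²) = 1200/972 = 1.2346.

1.2346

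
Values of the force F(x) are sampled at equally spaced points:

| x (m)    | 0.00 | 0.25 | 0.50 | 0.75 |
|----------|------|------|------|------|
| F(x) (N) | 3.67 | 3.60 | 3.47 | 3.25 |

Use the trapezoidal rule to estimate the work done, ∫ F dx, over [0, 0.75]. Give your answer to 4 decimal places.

2.6325

h = 0.25, n = 3.
(h/2)·[y₀ + 2y₁ + 2y₂ + y₃] = 0.125·(21.06) = 2.6325.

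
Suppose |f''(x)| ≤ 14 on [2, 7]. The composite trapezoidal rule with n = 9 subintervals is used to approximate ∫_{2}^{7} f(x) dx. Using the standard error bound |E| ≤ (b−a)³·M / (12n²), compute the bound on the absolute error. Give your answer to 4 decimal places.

|E| ≤ (5)³·14 / (12·9²) = 1750/972 = 1.8004.

1.8004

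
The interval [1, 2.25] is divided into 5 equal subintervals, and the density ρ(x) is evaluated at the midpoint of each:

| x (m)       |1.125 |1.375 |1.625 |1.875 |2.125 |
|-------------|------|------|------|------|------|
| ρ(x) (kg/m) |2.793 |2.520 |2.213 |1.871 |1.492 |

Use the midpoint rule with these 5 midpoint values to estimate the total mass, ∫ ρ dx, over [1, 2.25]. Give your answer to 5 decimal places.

h = 0.25, n = 5.
h·[y(m₁) + y(m₂) + y(m₃) + y(m₄) + y(m₅)] = 0.25·(10.889) = 2.72225.

2.72225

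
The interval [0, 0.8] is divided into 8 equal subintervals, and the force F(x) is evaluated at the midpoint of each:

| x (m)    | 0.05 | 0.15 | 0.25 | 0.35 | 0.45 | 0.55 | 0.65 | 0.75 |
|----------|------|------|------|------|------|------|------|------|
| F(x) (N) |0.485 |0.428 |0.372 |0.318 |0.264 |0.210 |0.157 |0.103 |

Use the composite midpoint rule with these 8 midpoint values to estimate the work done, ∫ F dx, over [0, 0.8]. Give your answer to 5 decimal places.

0.23370

h = 0.1, n = 8.
h·[y(m₁) + y(m₂) + y(m₃) + y(m₄) + y(m₅) + y(m₆) + y(m₇) + y(m₈)] = 0.1·(2.337) = 0.23370.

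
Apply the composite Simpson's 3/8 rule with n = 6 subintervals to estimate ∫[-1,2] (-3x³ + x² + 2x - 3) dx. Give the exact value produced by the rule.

-14.25

h = (2 − (-1))/6 = 0.5.
Nodes x₀,…,x₆ = -1, -0.5, 0, 0.5, 1, 1.5, 2.
f(x) = -3x³ + x² + 2x - 3: f₀=-1, f₁=-3.375, f₂=-3, f₃=-2.125, f₄=-3, f₅=-7.875, f₆=-19.
(3h/8)·[f₀ + 3f₁ + 3f₂ + 2f₃ + 3f₄ + 3f₅ + f₆] = 0.1875·(-76) = -14.25.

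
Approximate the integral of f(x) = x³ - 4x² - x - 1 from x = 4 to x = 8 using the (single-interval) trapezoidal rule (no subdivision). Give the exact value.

T = (b−a)/2 · [f(4) + f(8)] = 2·[(-5) + 247] = 484.

484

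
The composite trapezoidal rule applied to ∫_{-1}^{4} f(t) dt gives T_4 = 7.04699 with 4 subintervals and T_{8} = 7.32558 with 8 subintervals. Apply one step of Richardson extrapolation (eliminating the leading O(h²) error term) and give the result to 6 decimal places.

7.418443

R = (4·T_{8} − T_4) / 3 = (4·7.32558 − 7.04699)/3 = (22.25533)/3 = 7.418443.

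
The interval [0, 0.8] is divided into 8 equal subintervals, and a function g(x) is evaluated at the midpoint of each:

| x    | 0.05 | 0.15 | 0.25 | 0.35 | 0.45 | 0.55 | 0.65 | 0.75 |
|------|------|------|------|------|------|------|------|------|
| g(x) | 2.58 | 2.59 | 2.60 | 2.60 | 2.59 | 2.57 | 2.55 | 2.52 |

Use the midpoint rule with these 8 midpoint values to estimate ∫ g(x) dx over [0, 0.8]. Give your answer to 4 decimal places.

h = 0.1, n = 8.
h·[y(m₁) + y(m₂) + y(m₃) + y(m₄) + y(m₅) + y(m₆) + y(m₇) + y(m₈)] = 0.1·(20.60) = 2.0600.

2.0600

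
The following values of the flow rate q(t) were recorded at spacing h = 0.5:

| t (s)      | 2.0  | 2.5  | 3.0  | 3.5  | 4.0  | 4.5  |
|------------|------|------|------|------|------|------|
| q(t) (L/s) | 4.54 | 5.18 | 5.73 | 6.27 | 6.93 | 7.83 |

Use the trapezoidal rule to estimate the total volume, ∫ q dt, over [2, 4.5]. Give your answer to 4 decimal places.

15.1475

h = 0.5, n = 5.
(h/2)·[y₀ + 2y₁ + 2y₂ + 2y₃ + 2y₄ + y₅] = 0.25·(60.59) = 15.1475.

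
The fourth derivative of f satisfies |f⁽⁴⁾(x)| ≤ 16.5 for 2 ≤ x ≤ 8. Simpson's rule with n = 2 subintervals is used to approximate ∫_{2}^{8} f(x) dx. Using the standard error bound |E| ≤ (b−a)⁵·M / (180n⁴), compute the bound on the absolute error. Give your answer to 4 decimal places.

|E| ≤ (6)⁵·16.5 / (180·2⁴) = 128304/2880 = 44.5500.

44.5500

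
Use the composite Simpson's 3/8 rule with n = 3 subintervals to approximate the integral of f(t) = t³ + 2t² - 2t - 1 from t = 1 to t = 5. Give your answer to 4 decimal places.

h = (5 − 1)/3 = 1.333333.
Nodes t₀,…,t₃ = 1, 2.333333, 3.666667, 5.
f(t) = t³ + 2t² - 2t - 1: f₀=0, f₁=17.925926, f₂=67.851852, f₃=164.
(3h/8)·[f₀ + 3f₁ + 3f₂ + f₃] = 0.5·(421.333333) = 210.6667.

210.6667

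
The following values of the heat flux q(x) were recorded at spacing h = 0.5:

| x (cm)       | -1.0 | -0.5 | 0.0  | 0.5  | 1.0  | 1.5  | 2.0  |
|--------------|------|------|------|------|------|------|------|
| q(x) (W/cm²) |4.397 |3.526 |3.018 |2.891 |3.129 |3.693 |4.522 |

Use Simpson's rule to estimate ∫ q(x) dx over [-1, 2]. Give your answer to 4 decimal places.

10.2755

h = 0.5, n = 6.
(h/3)·[y₀ + 4y₁ + 2y₂ + 4y₃ + 2y₄ + 4y₅ + y₆] = 0.166667·(61.653) = 10.2755.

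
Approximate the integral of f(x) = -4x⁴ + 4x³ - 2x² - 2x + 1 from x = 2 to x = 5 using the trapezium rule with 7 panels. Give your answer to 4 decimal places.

h = (5 − 2)/7 = 0.428571.
Nodes x₀,…,x₇ = 2, 2.428571, 2.857143, 3.285714, 3.714286, 4.142857, 4.571429, 5.
f(x) = -4x⁴ + 4x³ - 2x² - 2x + 1: f₀=-43, f₁=-97.502291, f₂=-194.301958, f₃=-351.481466, f₄=-590.361933, f₅=-935.503124, f₆=-1414.703457, f₇=-2059.
(h/2)·[f₀ + 2f₁ + 2f₂ + 2f₃ + 2f₄ + 2f₅ + 2f₆ + f₇] = 0.214286·(-9269.708455) = -1986.3661.

-1986.3661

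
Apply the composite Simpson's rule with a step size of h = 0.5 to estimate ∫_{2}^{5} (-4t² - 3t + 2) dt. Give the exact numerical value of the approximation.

-181.5

h = (5 − 2)/6 = 0.5.
Nodes t₀,…,t₆ = 2, 2.5, 3, 3.5, 4, 4.5, 5.
f(t) = -4t² - 3t + 2: f₀=-20, f₁=-30.5, f₂=-43, f₃=-57.5, f₄=-74, f₅=-92.5, f₆=-113.
(h/3)·[f₀ + 4f₁ + 2f₂ + 4f₃ + 2f₄ + 4f₅ + f₆] = 0.166667·(-1089) = -181.5.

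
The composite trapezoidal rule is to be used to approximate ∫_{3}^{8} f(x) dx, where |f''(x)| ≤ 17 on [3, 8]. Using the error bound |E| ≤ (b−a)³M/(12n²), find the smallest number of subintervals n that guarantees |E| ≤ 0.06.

55

Need 2125/(12n²) ≤ 0.06.
n² ≥ 2125/(12·0.06) = 2951.39 ⇒ n ≥ 54.3267, so the smallest n is 55.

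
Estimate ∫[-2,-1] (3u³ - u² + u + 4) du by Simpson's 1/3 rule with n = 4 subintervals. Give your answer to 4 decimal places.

h = (-1 − (-2))/4 = 0.25.
Nodes u₀,…,u₄ = -2, -1.75, -1.5, -1.25, -1.
f(u) = 3u³ - u² + u + 4: f₀=-26, f₁=-16.890625, f₂=-9.875, f₃=-4.671875, f₄=-1.
(h/3)·[f₀ + 4f₁ + 2f₂ + 4f₃ + f₄] = 0.083333·(-133) = -11.0833.

-11.0833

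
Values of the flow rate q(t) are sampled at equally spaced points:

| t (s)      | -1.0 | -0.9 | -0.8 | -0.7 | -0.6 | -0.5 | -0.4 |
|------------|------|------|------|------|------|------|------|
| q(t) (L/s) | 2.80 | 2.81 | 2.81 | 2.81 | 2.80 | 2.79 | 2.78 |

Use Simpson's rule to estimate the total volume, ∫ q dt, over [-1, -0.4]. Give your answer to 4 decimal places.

1.6813

h = 0.1, n = 6.
(h/3)·[y₀ + 4y₁ + 2y₂ + 4y₃ + 2y₄ + 4y₅ + y₆] = 0.033333·(50.44) = 1.6813.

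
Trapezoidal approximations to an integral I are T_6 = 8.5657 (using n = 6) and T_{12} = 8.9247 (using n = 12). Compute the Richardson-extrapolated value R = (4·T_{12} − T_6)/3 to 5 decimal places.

R = (4·T_{12} − T_6) / 3 = (4·8.9247 − 8.5657)/3 = (27.1331)/3 = 9.04437.

9.04437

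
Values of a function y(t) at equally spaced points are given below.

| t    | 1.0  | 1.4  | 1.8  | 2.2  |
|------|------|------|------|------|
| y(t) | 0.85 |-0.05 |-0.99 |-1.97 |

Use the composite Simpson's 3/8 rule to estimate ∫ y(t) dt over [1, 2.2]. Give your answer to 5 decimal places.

-0.63600

h = 0.4, n = 3.
(3h/8)·[y₀ + 3y₁ + 3y₂ + y₃] = 0.15·(-4.24) = -0.63600.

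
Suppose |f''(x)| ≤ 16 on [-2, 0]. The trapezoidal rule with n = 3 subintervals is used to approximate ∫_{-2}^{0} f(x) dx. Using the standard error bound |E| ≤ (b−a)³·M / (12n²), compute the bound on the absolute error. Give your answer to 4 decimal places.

1.1852

|E| ≤ (2)³·16 / (12·3²) = 128/108 = 1.1852.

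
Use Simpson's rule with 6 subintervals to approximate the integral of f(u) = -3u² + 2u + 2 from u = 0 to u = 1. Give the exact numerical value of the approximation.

2

h = (1 − 0)/6 = 0.166667.
Nodes u₀,…,u₆ = 0, 0.166667, 0.333333, 0.5, 0.666667, 0.833333, 1.
f(u) = -3u² + 2u + 2: f₀=2, f₁=2.25, f₂=2.333333, f₃=2.25, f₄=2, f₅=1.583333, f₆=1.
(h/3)·[f₀ + 4f₁ + 2f₂ + 4f₃ + 2f₄ + 4f₅ + f₆] = 0.055556·(36) = 2.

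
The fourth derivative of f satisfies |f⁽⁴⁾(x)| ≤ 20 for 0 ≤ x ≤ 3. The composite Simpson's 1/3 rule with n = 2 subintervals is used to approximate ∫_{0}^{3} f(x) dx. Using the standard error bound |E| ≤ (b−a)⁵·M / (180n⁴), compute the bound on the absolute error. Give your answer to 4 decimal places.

1.6875

|E| ≤ (3)⁵·20 / (180·2⁴) = 4860/2880 = 1.6875.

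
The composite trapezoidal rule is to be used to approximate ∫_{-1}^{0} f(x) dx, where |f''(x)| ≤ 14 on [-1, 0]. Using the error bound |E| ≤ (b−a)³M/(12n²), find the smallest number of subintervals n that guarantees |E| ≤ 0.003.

Need 14/(12n²) ≤ 0.003.
n² ≥ 14/(12·0.003) = 388.889 ⇒ n ≥ 19.7203, so the smallest n is 20.

20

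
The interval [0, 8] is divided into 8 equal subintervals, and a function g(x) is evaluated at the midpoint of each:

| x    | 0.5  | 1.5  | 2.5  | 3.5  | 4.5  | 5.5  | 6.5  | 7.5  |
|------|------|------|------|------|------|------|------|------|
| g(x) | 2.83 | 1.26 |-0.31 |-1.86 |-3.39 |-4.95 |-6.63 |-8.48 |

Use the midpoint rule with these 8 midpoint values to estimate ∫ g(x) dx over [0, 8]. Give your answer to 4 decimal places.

h = 1, n = 8.
h·[y(m₁) + y(m₂) + y(m₃) + y(m₄) + y(m₅) + y(m₆) + y(m₇) + y(m₈)] = 1·(-21.53) = -21.5300.

-21.5300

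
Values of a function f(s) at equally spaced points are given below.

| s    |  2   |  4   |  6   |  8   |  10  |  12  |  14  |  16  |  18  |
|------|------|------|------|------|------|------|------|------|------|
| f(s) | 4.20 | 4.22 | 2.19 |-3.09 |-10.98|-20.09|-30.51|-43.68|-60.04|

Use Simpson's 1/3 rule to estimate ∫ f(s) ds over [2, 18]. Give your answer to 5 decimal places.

-256.66667

h = 2, n = 8.
(h/3)·[y₀ + 4y₁ + 2y₂ + 4y₃ + 2y₄ + 4y₅ + 2y₆ + 4y₇ + y₈] = 0.666667·(-385.00) = -256.66667.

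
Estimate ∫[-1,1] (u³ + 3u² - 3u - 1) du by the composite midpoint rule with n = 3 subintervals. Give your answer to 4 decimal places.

-0.2222

h = (1 − (-1))/3 = 0.666667.
Midpoints m₁,…,m₃ = -0.666667, 0, 0.666667.
f(m₁)=2.037037, f(m₂)=-1, f(m₃)=-1.370370.
h·[f(m₁) + f(m₂) + f(m₃)] = 0.666667·(-0.333333) = -0.2222.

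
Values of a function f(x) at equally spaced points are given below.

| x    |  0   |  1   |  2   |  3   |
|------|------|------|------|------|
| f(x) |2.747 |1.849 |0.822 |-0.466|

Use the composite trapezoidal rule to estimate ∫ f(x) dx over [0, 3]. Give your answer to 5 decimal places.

h = 1, n = 3.
(h/2)·[y₀ + 2y₁ + 2y₂ + y₃] = 0.5·(7.623) = 3.81150.

3.81150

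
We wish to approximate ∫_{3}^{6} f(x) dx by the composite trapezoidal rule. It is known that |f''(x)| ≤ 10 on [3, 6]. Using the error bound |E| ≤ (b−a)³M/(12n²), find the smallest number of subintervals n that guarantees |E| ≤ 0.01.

Need 270/(12n²) ≤ 0.01.
n² ≥ 270/(12·0.01) = 2250 ⇒ n ≥ 47.4342, so the smallest n is 48.

48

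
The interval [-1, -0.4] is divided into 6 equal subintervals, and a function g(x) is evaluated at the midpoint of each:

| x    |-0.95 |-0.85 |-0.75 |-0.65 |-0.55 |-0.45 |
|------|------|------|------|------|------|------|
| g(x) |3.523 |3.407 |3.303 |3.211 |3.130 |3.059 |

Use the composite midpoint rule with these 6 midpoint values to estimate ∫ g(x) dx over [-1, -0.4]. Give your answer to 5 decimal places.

h = 0.1, n = 6.
h·[y(m₁) + y(m₂) + y(m₃) + y(m₄) + y(m₅) + y(m₆)] = 0.1·(19.633) = 1.96330.

1.96330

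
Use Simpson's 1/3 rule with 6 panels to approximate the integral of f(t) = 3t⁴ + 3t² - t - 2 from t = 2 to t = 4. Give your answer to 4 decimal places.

641.2099

h = (4 − 2)/6 = 0.333333.
Nodes t₀,…,t₆ = 2, 2.333333, 2.666667, 3, 3.333333, 3.666667, 4.
f(t) = 3t⁴ + 3t² - t - 2: f₀=56, f₁=100.925926, f₂=168.370370, f₃=265, f₄=398.370370, f₅=576.925926, f₆=810.
(h/3)·[f₀ + 4f₁ + 2f₂ + 4f₃ + 2f₄ + 4f₅ + f₆] = 0.111111·(5770.888889) = 641.2099.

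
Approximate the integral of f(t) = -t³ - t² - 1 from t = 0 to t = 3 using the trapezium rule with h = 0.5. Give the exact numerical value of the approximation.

h = (3 − 0)/6 = 0.5.
Nodes t₀,…,t₆ = 0, 0.5, 1, 1.5, 2, 2.5, 3.
f(t) = -t³ - t² - 1: f₀=-1, f₁=-1.375, f₂=-3, f₃=-6.625, f₄=-13, f₅=-22.875, f₆=-37.
(h/2)·[f₀ + 2f₁ + 2f₂ + 2f₃ + 2f₄ + 2f₅ + f₆] = 0.25·(-131.75) = -32.9375.

-32.9375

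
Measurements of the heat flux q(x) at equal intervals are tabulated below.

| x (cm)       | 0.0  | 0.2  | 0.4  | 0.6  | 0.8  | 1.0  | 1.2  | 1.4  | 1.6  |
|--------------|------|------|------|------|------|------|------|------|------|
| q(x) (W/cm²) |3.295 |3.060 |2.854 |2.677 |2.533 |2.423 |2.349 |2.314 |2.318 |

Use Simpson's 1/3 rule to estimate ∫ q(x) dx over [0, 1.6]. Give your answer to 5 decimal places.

4.19873

h = 0.2, n = 8.
(h/3)·[y₀ + 4y₁ + 2y₂ + 4y₃ + 2y₄ + 4y₅ + 2y₆ + 4y₇ + y₈] = 0.066667·(62.981) = 4.19873.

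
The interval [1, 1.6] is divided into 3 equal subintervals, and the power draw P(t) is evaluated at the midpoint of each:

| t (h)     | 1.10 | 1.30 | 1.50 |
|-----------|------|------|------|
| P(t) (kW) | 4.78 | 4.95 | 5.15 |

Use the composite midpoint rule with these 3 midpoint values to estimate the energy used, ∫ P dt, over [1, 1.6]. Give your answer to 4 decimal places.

2.9760

h = 0.2, n = 3.
h·[y(m₁) + y(m₂) + y(m₃)] = 0.2·(14.88) = 2.9760.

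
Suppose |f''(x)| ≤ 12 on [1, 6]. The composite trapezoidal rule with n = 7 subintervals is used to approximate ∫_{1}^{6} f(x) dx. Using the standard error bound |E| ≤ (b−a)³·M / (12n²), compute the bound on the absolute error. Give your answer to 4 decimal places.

|E| ≤ (5)³·12 / (12·7²) = 1500/588 = 2.5510.

2.5510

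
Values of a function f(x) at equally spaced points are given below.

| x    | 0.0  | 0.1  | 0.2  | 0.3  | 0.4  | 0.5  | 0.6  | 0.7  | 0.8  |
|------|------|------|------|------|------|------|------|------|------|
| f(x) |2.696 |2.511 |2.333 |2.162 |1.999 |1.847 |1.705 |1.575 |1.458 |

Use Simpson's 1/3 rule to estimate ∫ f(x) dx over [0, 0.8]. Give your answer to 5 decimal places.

h = 0.1, n = 8.
(h/3)·[y₀ + 4y₁ + 2y₂ + 4y₃ + 2y₄ + 4y₅ + 2y₆ + 4y₇ + y₈] = 0.033333·(48.608) = 1.62027.

1.62027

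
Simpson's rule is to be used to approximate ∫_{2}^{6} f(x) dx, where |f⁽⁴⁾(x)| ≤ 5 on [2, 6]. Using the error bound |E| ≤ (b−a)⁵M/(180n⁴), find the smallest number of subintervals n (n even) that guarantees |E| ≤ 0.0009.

14

Need 5120/(180n⁴) ≤ 0.0009.
n⁴ ≥ 5120/(180·0.0009) = 31604.9 ⇒ n ≥ 13.3333, so the smallest even n is 14. (n must be even for Simpson's rule.)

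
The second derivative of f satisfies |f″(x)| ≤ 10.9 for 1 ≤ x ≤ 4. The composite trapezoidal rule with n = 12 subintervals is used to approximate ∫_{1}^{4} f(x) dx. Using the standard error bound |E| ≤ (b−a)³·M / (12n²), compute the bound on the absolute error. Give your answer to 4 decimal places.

|E| ≤ (3)³·10.9 / (12·12²) = 294.3/1728 = 0.1703.

0.1703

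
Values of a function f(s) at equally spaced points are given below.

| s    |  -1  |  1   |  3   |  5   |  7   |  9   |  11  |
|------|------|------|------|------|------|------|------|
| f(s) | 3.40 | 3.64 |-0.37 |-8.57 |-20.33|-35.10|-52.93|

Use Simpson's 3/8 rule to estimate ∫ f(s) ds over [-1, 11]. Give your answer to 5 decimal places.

h = 2, n = 6.
(3h/8)·[y₀ + 3y₁ + 3y₂ + 2y₃ + 3y₄ + 3y₅ + y₆] = 0.75·(-223.15) = -167.36250.

-167.36250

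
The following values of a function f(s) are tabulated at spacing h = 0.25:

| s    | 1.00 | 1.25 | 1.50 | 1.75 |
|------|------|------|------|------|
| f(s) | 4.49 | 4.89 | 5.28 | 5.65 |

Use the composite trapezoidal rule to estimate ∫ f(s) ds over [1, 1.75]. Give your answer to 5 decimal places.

h = 0.25, n = 3.
(h/2)·[y₀ + 2y₁ + 2y₂ + y₃] = 0.125·(30.48) = 3.81000.

3.81000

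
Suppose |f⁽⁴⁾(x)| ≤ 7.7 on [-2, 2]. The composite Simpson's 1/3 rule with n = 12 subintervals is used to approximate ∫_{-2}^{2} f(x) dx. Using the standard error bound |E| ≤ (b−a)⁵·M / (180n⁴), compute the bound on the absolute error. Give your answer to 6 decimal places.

|E| ≤ (4)⁵·7.7 / (180·12⁴) = 7884.8/3732480 = 0.002112.

0.002112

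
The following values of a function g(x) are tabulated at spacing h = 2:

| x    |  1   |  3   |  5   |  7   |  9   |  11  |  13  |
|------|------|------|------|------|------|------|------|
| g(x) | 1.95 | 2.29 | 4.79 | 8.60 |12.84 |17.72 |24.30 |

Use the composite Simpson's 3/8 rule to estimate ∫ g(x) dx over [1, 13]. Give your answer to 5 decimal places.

117.27750

h = 2, n = 6.
(3h/8)·[y₀ + 3y₁ + 3y₂ + 2y₃ + 3y₄ + 3y₅ + y₆] = 0.75·(156.37) = 117.27750.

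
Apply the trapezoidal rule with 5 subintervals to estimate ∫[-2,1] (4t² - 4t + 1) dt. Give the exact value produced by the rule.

21.72

h = (1 − (-2))/5 = 0.6.
Nodes t₀,…,t₅ = -2, -1.4, -0.8, -0.2, 0.4, 1.
f(t) = 4t² - 4t + 1: f₀=25, f₁=14.44, f₂=6.76, f₃=1.96, f₄=0.04, f₅=1.
(h/2)·[f₀ + 2f₁ + 2f₂ + 2f₃ + 2f₄ + f₅] = 0.3·(72.4) = 21.72.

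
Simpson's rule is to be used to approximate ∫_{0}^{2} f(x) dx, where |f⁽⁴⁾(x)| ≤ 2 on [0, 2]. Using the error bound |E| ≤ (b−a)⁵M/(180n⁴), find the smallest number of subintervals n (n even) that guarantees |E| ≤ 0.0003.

Need 64/(180n⁴) ≤ 0.0003.
n⁴ ≥ 64/(180·0.0003) = 1185.19 ⇒ n ≥ 5.8674, so the smallest even n is 6. (n must be even for Simpson's rule.)

6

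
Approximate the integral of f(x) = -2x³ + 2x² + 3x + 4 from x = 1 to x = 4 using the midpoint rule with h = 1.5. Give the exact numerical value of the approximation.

h = (4 − 1)/2 = 1.5.
Midpoints m₁,…,m₂ = 1.75, 3.25.
f(m₁)=4.65625, f(m₂)=-33.78125.
h·[f(m₁) + f(m₂)] = 1.5·(-29.125) = -43.6875.

-43.6875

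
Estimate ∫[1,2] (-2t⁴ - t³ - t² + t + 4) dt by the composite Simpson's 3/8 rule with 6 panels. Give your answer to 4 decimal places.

-12.9838

h = (2 − 1)/6 = 0.166667.
Nodes t₀,…,t₆ = 1, 1.166667, 1.333333, 1.5, 1.666667, 1.833333, 2.
f(t) = -2t⁴ - t³ - t² + t + 4: f₀=1, f₁=-1.487654, f₂=-5.135802, f₃=-10.25, f₄=-17.172840, f₅=-26.283951, f₆=-38.
(3h/8)·[f₀ + 3f₁ + 3f₂ + 2f₃ + 3f₄ + 3f₅ + f₆] = 0.0625·(-207.740741) = -12.9838.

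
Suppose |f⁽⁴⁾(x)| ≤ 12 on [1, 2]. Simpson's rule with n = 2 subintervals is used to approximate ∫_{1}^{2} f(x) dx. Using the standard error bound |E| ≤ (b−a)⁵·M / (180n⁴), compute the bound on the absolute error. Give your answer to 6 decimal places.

|E| ≤ (1)⁵·12 / (180·2⁴) = 12/2880 = 0.004167.

0.004167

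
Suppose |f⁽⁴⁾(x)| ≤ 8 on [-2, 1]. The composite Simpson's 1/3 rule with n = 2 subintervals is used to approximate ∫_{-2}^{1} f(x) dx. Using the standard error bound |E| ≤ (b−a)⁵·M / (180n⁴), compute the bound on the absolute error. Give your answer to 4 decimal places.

|E| ≤ (3)⁵·8 / (180·2⁴) = 1944/2880 = 0.6750.

0.6750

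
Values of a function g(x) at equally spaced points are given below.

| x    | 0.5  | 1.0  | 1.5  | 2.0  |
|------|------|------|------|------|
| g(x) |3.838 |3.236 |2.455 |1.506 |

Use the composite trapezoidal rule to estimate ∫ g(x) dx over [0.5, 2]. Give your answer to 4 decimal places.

4.1815

h = 0.5, n = 3.
(h/2)·[y₀ + 2y₁ + 2y₂ + y₃] = 0.25·(16.726) = 4.1815.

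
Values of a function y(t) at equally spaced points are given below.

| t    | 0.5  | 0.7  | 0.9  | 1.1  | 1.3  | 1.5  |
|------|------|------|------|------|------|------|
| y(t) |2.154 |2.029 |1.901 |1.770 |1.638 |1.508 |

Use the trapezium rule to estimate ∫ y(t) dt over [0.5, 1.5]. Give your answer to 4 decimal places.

h = 0.2, n = 5.
(h/2)·[y₀ + 2y₁ + 2y₂ + 2y₃ + 2y₄ + y₅] = 0.1·(18.338) = 1.8338.

1.8338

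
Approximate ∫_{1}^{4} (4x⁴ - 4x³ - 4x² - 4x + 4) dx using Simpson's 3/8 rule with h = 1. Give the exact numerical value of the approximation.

h = (4 − 1)/3 = 1.
Nodes x₀,…,x₃ = 1, 2, 3, 4.
f(x) = 4x⁴ - 4x³ - 4x² - 4x + 4: f₀=-4, f₁=12, f₂=172, f₃=692.
(3h/8)·[f₀ + 3f₁ + 3f₂ + f₃] = 0.375·(1240) = 465.

465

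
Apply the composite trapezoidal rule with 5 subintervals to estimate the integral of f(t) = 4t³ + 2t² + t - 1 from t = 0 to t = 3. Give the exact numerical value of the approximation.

104.1

h = (3 − 0)/5 = 0.6.
Nodes t₀,…,t₅ = 0, 0.6, 1.2, 1.8, 2.4, 3.
f(t) = 4t³ + 2t² + t - 1: f₀=-1, f₁=1.184, f₂=9.992, f₃=30.608, f₄=68.216, f₅=128.
(h/2)·[f₀ + 2f₁ + 2f₂ + 2f₃ + 2f₄ + f₅] = 0.3·(347) = 104.1.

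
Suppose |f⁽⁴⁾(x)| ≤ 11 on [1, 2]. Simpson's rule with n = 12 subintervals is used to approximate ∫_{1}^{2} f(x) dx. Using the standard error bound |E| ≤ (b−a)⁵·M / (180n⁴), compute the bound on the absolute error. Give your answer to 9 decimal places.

0.000002947

|E| ≤ (1)⁵·11 / (180·12⁴) = 11/3732480 = 0.000002947.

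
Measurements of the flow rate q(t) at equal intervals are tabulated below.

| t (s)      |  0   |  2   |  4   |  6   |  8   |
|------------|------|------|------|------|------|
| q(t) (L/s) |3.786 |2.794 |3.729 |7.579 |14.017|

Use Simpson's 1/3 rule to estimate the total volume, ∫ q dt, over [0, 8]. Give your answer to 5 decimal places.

h = 2, n = 4.
(h/3)·[y₀ + 4y₁ + 2y₂ + 4y₃ + y₄] = 0.666667·(66.753) = 44.50200.

44.50200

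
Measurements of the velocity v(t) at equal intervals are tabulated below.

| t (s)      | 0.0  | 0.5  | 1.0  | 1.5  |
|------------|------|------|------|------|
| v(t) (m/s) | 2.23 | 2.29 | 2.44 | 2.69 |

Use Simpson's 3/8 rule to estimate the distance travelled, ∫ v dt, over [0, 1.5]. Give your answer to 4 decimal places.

3.5831

h = 0.5, n = 3.
(3h/8)·[y₀ + 3y₁ + 3y₂ + y₃] = 0.1875·(19.11) = 3.5831.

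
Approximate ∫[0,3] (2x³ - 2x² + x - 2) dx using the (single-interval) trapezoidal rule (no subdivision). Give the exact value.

T = (b−a)/2 · [f(0) + f(3)] = 1.5·[(-2) + 37] = 52.5.

52.5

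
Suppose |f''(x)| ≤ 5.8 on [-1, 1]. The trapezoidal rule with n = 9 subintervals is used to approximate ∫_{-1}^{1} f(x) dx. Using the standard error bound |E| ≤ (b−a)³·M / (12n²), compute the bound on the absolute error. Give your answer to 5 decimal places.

|E| ≤ (2)³·5.8 / (12·9²) = 46.4/972 = 0.04774.

0.04774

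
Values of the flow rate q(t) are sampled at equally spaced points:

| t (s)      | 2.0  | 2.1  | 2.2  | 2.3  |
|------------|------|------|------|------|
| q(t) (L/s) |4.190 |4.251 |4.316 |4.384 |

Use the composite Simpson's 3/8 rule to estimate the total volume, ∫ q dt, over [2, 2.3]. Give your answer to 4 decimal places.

h = 0.1, n = 3.
(3h/8)·[y₀ + 3y₁ + 3y₂ + y₃] = 0.0375·(34.275) = 1.2853.

1.2853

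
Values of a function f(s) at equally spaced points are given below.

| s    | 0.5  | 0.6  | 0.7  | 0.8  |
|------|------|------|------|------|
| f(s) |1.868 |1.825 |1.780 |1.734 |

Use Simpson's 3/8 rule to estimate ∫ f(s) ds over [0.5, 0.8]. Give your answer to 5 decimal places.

h = 0.1, n = 3.
(3h/8)·[y₀ + 3y₁ + 3y₂ + y₃] = 0.0375·(14.417) = 0.54064.

0.54064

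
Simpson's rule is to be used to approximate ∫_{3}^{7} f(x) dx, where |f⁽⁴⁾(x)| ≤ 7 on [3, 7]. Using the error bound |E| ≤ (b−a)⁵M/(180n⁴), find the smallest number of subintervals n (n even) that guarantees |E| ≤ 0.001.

Need 7168/(180n⁴) ≤ 0.001.
n⁴ ≥ 7168/(180·0.001) = 39822.2 ⇒ n ≥ 14.1264, so the smallest even n is 16. (n must be even for Simpson's rule.)

16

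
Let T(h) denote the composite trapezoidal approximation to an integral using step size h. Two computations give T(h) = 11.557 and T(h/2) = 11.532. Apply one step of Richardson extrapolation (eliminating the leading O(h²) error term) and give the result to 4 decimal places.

R = (4·T(h/2) − T(h)) / 3 = (4·11.532 − 11.557)/3 = (34.571)/3 = 11.5237.

11.5237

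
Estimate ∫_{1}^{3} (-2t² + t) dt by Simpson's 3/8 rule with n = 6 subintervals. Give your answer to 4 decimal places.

h = (3 − 1)/6 = 0.333333.
Nodes t₀,…,t₆ = 1, 1.333333, 1.666667, 2, 2.333333, 2.666667, 3.
f(t) = -2t² + t: f₀=-1, f₁=-2.222222, f₂=-3.888889, f₃=-6, f₄=-8.555556, f₅=-11.555556, f₆=-15.
(3h/8)·[f₀ + 3f₁ + 3f₂ + 2f₃ + 3f₄ + 3f₅ + f₆] = 0.125·(-106.666667) = -13.3333.

-13.3333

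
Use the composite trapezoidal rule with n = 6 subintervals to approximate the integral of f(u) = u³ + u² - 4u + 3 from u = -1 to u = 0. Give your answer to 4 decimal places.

5.0810

h = (0 − (-1))/6 = 0.166667.
Nodes u₀,…,u₆ = -1, -0.833333, -0.666667, -0.5, -0.333333, -0.166667, 0.
f(u) = u³ + u² - 4u + 3: f₀=7, f₁=6.449074, f₂=5.814815, f₃=5.125, f₄=4.407407, f₅=3.689815, f₆=3.
(h/2)·[f₀ + 2f₁ + 2f₂ + 2f₃ + 2f₄ + 2f₅ + f₆] = 0.083333·(60.972222) = 5.0810.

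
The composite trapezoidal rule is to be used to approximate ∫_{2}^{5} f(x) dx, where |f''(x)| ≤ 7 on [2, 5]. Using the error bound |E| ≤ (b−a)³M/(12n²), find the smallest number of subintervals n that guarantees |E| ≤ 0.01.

Need 189/(12n²) ≤ 0.01.
n² ≥ 189/(12·0.01) = 1575 ⇒ n ≥ 39.6863, so the smallest n is 40.

40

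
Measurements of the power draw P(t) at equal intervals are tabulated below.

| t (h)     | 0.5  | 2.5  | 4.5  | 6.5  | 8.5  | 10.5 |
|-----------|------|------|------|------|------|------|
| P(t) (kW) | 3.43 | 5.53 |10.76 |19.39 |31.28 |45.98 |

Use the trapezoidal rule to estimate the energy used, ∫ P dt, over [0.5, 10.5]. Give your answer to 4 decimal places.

183.3300

h = 2, n = 5.
(h/2)·[y₀ + 2y₁ + 2y₂ + 2y₃ + 2y₄ + y₅] = 1·(183.33) = 183.3300.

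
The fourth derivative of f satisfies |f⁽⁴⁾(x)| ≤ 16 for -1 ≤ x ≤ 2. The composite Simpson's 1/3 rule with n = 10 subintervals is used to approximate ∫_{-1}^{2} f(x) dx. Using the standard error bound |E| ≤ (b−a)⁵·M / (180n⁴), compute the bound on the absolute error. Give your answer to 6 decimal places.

0.002160

|E| ≤ (3)⁵·16 / (180·10⁴) = 3888/1800000 = 0.002160.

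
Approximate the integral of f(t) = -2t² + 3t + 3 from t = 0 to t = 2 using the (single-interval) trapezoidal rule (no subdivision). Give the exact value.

T = (b−a)/2 · [f(0) + f(2)] = 1·[3 + 1] = 4.

4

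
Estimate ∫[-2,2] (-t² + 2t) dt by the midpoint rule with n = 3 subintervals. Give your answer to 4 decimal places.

h = (2 − (-2))/3 = 1.333333.
Midpoints m₁,…,m₃ = -1.333333, 0, 1.333333.
f(m₁)=-4.444444, f(m₂)=0, f(m₃)=0.888889.
h·[f(m₁) + f(m₂) + f(m₃)] = 1.333333·(-3.555556) = -4.7407.

-4.7407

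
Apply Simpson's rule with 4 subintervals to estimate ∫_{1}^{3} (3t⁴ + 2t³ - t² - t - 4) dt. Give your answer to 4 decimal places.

h = (3 − 1)/4 = 0.5.
Nodes t₀,…,t₄ = 1, 1.5, 2, 2.5, 3.
f(t) = 3t⁴ + 2t³ - t² - t - 4: f₀=-1, f₁=14.1875, f₂=54, f₃=135.6875, f₄=281.
(h/3)·[f₀ + 4f₁ + 2f₂ + 4f₃ + f₄] = 0.166667·(987.5) = 164.5833.

164.5833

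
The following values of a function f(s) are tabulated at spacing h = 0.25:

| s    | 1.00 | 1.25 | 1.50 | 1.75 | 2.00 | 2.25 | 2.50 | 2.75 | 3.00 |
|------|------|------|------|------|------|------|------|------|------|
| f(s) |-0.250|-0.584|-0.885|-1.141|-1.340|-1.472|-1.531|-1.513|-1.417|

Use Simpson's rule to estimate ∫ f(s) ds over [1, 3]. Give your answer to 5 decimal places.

h = 0.25, n = 8.
(h/3)·[y₀ + 4y₁ + 2y₂ + 4y₃ + 2y₄ + 4y₅ + 2y₆ + 4y₇ + y₈] = 0.083333·(-28.019) = -2.33492.

-2.33492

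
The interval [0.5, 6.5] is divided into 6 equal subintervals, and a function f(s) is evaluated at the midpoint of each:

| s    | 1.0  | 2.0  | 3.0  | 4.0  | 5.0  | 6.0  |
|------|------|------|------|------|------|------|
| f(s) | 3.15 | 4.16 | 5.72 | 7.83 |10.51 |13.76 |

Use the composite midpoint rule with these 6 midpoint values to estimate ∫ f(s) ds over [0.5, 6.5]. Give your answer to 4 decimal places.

h = 1, n = 6.
h·[y(m₁) + y(m₂) + y(m₃) + y(m₄) + y(m₅) + y(m₆)] = 1·(45.13) = 45.1300.

45.1300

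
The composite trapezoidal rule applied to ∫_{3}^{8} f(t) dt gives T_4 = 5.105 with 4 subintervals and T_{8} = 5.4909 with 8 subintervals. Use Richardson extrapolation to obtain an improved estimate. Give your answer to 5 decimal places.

R = (4·T_{8} − T_4) / 3 = (4·5.4909 − 5.105)/3 = (16.8586)/3 = 5.61953.

5.61953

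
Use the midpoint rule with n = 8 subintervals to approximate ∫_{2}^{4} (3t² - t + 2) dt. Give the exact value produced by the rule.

h = (4 − 2)/8 = 0.25.
Midpoints m₁,…,m₈ = 2.125, 2.375, 2.625, 2.875, 3.125, 3.375, 3.625, 3.875.
f(m₁)=13.421875, f(m₂)=16.546875, f(m₃)=20.046875, f(m₄)=23.921875, f(m₅)=28.171875, f(m₆)=32.796875, f(m₇)=37.796875, f(m₈)=43.171875.
h·[f(m₁) + f(m₂) + f(m₃) + f(m₄) + f(m₅) + f(m₆) + f(m₇) + f(m₈)] = 0.25·(215.875) = 53.96875.

53.96875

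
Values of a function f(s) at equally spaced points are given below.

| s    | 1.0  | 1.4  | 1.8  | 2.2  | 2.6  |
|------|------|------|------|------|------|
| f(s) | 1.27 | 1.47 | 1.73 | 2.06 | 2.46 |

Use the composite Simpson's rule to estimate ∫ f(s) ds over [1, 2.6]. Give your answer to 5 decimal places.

2.84133

h = 0.4, n = 4.
(h/3)·[y₀ + 4y₁ + 2y₂ + 4y₃ + y₄] = 0.133333·(21.31) = 2.84133.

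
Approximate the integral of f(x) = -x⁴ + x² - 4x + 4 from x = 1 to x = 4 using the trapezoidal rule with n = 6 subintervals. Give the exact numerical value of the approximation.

h = (4 − 1)/6 = 0.5.
Nodes x₀,…,x₆ = 1, 1.5, 2, 2.5, 3, 3.5, 4.
f(x) = -x⁴ + x² - 4x + 4: f₀=0, f₁=-4.8125, f₂=-16, f₃=-38.8125, f₄=-80, f₅=-147.8125, f₆=-252.
(h/2)·[f₀ + 2f₁ + 2f₂ + 2f₃ + 2f₄ + 2f₅ + f₆] = 0.25·(-826.875) = -206.71875.

-206.71875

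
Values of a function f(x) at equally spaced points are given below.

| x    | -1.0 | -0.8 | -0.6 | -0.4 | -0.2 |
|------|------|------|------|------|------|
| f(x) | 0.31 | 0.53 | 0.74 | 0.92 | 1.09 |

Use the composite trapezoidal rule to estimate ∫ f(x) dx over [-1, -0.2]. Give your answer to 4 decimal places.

h = 0.2, n = 4.
(h/2)·[y₀ + 2y₁ + 2y₂ + 2y₃ + y₄] = 0.1·(5.78) = 0.5780.

0.5780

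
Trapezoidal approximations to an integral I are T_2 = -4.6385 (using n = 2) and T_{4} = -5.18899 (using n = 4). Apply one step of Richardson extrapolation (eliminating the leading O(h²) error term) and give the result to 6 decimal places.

-5.372487

R = (4·T_{4} − T_2) / 3 = (4·(-5.18899) − (-4.6385))/3 = (-16.11746)/3 = -5.372487.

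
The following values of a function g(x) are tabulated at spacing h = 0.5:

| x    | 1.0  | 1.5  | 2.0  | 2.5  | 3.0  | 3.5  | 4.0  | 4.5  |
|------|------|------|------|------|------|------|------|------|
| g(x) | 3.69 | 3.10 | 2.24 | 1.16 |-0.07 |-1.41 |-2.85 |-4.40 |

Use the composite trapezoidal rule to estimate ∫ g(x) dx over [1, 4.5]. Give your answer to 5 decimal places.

h = 0.5, n = 7.
(h/2)·[y₀ + 2y₁ + 2y₂ + 2y₃ + 2y₄ + 2y₅ + 2y₆ + y₇] = 0.25·(3.63) = 0.90750.

0.90750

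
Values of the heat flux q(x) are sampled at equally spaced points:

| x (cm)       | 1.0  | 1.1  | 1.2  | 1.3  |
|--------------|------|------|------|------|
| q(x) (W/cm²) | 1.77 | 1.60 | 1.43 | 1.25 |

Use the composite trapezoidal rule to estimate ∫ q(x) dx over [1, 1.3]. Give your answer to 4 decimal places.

0.4540

h = 0.1, n = 3.
(h/2)·[y₀ + 2y₁ + 2y₂ + y₃] = 0.05·(9.08) = 0.4540.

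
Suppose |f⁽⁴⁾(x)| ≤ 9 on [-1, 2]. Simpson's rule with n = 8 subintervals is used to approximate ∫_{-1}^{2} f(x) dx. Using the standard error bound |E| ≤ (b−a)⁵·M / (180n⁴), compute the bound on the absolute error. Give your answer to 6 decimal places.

|E| ≤ (3)⁵·9 / (180·8⁴) = 2187/737280 = 0.002966.

0.002966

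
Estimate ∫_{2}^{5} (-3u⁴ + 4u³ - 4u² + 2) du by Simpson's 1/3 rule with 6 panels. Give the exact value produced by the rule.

-1396.875

h = (5 − 2)/6 = 0.5.
Nodes u₀,…,u₆ = 2, 2.5, 3, 3.5, 4, 4.5, 5.
f(u) = -3u⁴ + 4u³ - 4u² + 2: f₀=-30, f₁=-77.6875, f₂=-169, f₃=-325.6875, f₄=-574, f₅=-944.6875, f₆=-1473.
(h/3)·[f₀ + 4f₁ + 2f₂ + 4f₃ + 2f₄ + 4f₅ + f₆] = 0.166667·(-8381.25) = -1396.875.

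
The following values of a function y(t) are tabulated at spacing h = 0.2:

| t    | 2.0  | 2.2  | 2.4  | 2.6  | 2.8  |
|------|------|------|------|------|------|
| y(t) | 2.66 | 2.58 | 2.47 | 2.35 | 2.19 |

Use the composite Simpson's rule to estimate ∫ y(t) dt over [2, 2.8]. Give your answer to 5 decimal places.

h = 0.2, n = 4.
(h/3)·[y₀ + 4y₁ + 2y₂ + 4y₃ + y₄] = 0.066667·(29.51) = 1.96733.

1.96733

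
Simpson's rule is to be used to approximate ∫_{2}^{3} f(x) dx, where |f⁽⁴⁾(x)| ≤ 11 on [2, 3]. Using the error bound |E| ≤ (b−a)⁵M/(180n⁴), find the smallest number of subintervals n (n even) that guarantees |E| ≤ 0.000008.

Need 11/(180n⁴) ≤ 0.000008.
n⁴ ≥ 11/(180·0.000008) = 7638.89 ⇒ n ≥ 9.3488, so the smallest even n is 10. (n must be even for Simpson's rule.)

10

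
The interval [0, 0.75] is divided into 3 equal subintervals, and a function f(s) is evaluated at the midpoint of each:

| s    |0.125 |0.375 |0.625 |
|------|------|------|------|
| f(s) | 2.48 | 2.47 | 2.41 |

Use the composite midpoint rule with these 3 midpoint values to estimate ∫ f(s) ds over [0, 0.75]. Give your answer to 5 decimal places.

h = 0.25, n = 3.
h·[y(m₁) + y(m₂) + y(m₃)] = 0.25·(7.36) = 1.84000.

1.84000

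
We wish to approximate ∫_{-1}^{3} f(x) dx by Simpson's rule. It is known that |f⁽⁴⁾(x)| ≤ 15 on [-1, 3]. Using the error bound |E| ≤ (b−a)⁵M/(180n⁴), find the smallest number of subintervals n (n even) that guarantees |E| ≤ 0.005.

Need 15360/(180n⁴) ≤ 0.005.
n⁴ ≥ 15360/(180·0.005) = 17066.7 ⇒ n ≥ 11.4298, so the smallest even n is 12. (n must be even for Simpson's rule.)

12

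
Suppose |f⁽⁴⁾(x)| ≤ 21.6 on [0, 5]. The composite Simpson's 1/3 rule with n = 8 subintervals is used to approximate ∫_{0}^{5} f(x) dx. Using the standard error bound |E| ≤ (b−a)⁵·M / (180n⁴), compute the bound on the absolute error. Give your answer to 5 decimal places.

0.09155

|E| ≤ (5)⁵·21.6 / (180·8⁴) = 67500/737280 = 0.09155.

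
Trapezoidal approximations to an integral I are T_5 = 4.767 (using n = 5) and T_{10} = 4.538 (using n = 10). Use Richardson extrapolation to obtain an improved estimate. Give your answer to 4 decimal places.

R = (4·T_{10} − T_5) / 3 = (4·4.538 − 4.767)/3 = (13.385)/3 = 4.4617.

4.4617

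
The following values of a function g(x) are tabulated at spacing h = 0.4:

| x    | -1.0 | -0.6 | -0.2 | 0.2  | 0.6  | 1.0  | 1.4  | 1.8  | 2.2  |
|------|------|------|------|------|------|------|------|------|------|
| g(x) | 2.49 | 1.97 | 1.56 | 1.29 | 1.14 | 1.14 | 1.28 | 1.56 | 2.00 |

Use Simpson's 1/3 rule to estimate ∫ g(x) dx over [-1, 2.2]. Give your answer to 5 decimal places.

h = 0.4, n = 8.
(h/3)·[y₀ + 4y₁ + 2y₂ + 4y₃ + 2y₄ + 4y₅ + 2y₆ + 4y₇ + y₈] = 0.133333·(36.29) = 4.83867.

4.83867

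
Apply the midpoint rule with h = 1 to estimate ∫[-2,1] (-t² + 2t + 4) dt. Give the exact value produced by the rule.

6.25

h = (1 − (-2))/3 = 1.
Midpoints m₁,…,m₃ = -1.5, -0.5, 0.5.
f(m₁)=-1.25, f(m₂)=2.75, f(m₃)=4.75.
h·[f(m₁) + f(m₂) + f(m₃)] = 1·(6.25) = 6.25.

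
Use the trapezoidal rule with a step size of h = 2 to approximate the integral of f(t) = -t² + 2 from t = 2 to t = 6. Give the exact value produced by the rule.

-64

h = (6 − 2)/2 = 2.
Nodes t₀,…,t₂ = 2, 4, 6.
f(t) = -t² + 2: f₀=-2, f₁=-14, f₂=-34.
(h/2)·[f₀ + 2f₁ + f₂] = 1·(-64) = -64.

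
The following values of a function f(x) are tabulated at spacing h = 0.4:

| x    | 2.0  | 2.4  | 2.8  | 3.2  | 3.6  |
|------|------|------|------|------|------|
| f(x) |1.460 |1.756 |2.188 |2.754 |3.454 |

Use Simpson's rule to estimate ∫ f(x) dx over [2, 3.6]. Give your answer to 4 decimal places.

3.6440

h = 0.4, n = 4.
(h/3)·[y₀ + 4y₁ + 2y₂ + 4y₃ + y₄] = 0.133333·(27.330) = 3.6440.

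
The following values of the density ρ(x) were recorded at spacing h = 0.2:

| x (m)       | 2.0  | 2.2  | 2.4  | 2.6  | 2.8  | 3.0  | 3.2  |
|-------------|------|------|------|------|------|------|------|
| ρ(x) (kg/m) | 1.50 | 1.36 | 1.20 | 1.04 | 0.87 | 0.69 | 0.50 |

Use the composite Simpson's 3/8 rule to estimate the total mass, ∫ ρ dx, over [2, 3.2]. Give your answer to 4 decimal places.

1.2330

h = 0.2, n = 6.
(3h/8)·[y₀ + 3y₁ + 3y₂ + 2y₃ + 3y₄ + 3y₅ + y₆] = 0.075·(16.44) = 1.2330.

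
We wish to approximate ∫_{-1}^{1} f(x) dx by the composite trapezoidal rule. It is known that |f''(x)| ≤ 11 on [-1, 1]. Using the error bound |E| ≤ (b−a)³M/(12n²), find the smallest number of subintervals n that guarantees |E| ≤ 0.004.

Need 88/(12n²) ≤ 0.004.
n² ≥ 88/(12·0.004) = 1833.33 ⇒ n ≥ 42.8174, so the smallest n is 43.

43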